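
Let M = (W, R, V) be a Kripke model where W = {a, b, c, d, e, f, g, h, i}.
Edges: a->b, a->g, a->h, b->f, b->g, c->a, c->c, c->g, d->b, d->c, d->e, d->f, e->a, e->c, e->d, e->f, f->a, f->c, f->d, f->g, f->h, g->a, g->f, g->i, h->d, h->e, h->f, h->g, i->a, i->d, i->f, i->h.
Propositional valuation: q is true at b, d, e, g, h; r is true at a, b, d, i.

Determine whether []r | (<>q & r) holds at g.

No

At g: []r is false, <>q & r is false, so []r | (<>q & r) is false.
  At g: []r requires r at every successor {a, f, i}.
    r fails at f, so []r is false at g.
  At g: <>q is false, r is false, so <>q & r is false.
    At g: <>q requires q at some successor in {a, f, i}.
      At a: q is false.
      At f: q is false.
      At i: q is false.
    So <>q is false at g.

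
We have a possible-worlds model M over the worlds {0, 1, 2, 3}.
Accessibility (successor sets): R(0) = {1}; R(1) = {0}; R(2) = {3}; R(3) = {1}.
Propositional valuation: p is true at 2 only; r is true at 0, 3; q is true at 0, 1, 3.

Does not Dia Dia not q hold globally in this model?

Let φ = not Dia Dia not q. Evaluate φ at each world:
  0 (successors {1}): φ is true.
  1 (successors {0}): φ is true.
  2 (successors {3}): φ is true.
  3 (successors {1}): φ is true.
For instance, at 0:
  At 0: Dia Dia not q is false, so not Dia Dia not q is true.
    At 0: Dia Dia not q requires Dia not q at some successor in {1}.
      At 1: Dia not q is false.
    So Dia Dia not q is false at 0.

Yes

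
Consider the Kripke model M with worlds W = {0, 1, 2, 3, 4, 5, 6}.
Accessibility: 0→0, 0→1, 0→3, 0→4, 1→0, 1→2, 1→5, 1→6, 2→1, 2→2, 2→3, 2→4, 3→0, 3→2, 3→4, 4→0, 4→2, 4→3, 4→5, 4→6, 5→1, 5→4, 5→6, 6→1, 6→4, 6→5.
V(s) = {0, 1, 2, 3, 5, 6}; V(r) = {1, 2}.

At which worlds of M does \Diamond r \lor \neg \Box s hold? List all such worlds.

0, 1, 2, 3, 4, 5, 6

Let φ = \Diamond r \lor \neg \Box s. Evaluate φ at each world:
  0 (successors {0, 1, 3, 4}): φ is true.
  1 (successors {0, 2, 5, 6}): φ is true.
  2 (successors {1, 2, 3, 4}): φ is true.
  3 (successors {0, 2, 4}): φ is true.
  4 (successors {0, 2, 3, 5, 6}): φ is true.
  5 (successors {1, 4, 6}): φ is true.
  6 (successors {1, 4, 5}): φ is true.
For instance, at 2:
  At 2: \Diamond r is true, \neg \Box s is true, so \Diamond r \lor \neg \Box s is true.
    At 2: \Diamond r requires r at some successor in {1, 2, 3, 4}.
      r holds at 1, so \Diamond r is true at 2.
    At 2: \Box s is false, so \neg \Box s is true.
      At 2: \Box s requires s at every successor {1, 2, 3, 4}.
        s fails at 4, so \Box s is false at 2.
Satisfying worlds: {0, 1, 2, 3, 4, 5, 6}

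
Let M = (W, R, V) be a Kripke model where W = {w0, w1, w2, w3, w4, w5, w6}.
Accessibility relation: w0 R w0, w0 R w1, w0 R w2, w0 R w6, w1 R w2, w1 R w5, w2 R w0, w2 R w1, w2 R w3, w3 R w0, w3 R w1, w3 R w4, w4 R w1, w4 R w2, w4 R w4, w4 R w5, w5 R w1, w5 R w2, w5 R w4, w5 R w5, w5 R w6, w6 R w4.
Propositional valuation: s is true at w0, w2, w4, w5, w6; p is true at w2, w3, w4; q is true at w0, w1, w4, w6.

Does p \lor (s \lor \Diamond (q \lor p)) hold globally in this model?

Let φ = p \lor (s \lor \Diamond (q \lor p)). Evaluate φ at each world:
  w0 (successors {w0, w1, w2, w6}): φ is true.
  w1 (successors {w2, w5}): φ is true.
  w2 (successors {w0, w1, w3}): φ is true.
  w3 (successors {w0, w1, w4}): φ is true.
  w4 (successors {w1, w2, w4, w5}): φ is true.
  w5 (successors {w1, w2, w4, w5, w6}): φ is true.
  w6 (successors {w4}): φ is true.
For instance, at w0:
  At w0: p is false, s \lor \Diamond (q \lor p) is true, so p \lor (s \lor \Diamond (q \lor p)) is true.
    At w0: s is true, \Diamond (q \lor p) is true, so s \lor \Diamond (q \lor p) is true.
      At w0: \Diamond (q \lor p) requires q \lor p at some successor in {w0, w1, w2, w6}.
        q \lor p holds at w0, so \Diamond (q \lor p) is true at w0.

Yes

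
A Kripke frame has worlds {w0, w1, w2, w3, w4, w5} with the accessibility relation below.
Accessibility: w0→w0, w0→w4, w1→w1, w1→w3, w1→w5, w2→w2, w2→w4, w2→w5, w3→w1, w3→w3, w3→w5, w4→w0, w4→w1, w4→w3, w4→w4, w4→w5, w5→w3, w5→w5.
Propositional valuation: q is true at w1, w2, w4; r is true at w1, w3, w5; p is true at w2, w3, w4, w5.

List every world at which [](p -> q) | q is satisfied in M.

Let φ = [](p -> q) | q. Evaluate φ at each world:
  w0 (successors {w0, w4}): φ is true.
  w1 (successors {w1, w3, w5}): φ is true.
  w2 (successors {w2, w4, w5}): φ is true.
  w3 (successors {w1, w3, w5}): φ is false.
  w4 (successors {w0, w1, w3, w4, w5}): φ is true.
  w5 (successors {w3, w5}): φ is false.
For instance, at w2:
  At w2: [](p -> q) is false, q is true, so [](p -> q) | q is true.
    At w2: [](p -> q) requires p -> q at every successor {w2, w4, w5}.
      p -> q fails at w5, so [](p -> q) is false at w2.
Satisfying worlds: {w0, w1, w2, w4}

w0, w1, w2, w4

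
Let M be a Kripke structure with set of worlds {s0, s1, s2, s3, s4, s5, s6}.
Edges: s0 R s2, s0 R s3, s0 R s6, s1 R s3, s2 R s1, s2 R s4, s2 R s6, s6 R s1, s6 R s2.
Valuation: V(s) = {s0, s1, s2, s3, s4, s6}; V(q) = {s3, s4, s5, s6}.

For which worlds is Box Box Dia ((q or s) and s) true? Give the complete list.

Recall that Box ψ holds at a world iff ψ holds at every accessible world, and Dia ψ holds iff ψ holds at some accessible world.
Let φ = Box Box Dia ((q or s) and s). Evaluate φ at each world:
  s0 (successors {s2, s3, s6}): φ is false.
  s1 (successors {s3}): φ is true.
  s2 (successors {s1, s4, s6}): φ is false.
  s3 (successors ∅): φ is true.
  s4 (successors ∅): φ is true.
  s5 (successors ∅): φ is true.
  s6 (successors {s1, s2}): φ is false.
For instance, at s0:
  At s0: Box Box Dia ((q or s) and s) requires Box Dia ((q or s) and s) at every successor {s2, s3, s6}.
    Box Dia ((q or s) and s) fails at s2, so Box Box Dia ((q or s) and s) is false at s0.
      At s2: Box Dia ((q or s) and s) requires Dia ((q or s) and s) at every successor {s1, s4, s6}.
        Dia ((q or s) and s) fails at s4, so Box Dia ((q or s) and s) is false at s2.
Satisfying worlds: {s1, s3, s4, s5}

s1, s3, s4, s5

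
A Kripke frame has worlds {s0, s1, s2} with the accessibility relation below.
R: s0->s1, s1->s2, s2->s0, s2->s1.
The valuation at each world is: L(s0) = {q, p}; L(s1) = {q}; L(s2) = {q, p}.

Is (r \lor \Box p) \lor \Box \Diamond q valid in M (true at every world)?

Yes

Recall that \Box ψ holds at a world iff ψ holds at every accessible world, and \Diamond ψ holds iff ψ holds at some accessible world.
Let φ = (r \lor \Box p) \lor \Box \Diamond q. Evaluate φ at each world:
  s0 (successors {s1}): φ is true.
  s1 (successors {s2}): φ is true.
  s2 (successors {s0, s1}): φ is true.
For instance, at s0:
  At s0: r \lor \Box p is false, \Box \Diamond q is true, so (r \lor \Box p) \lor \Box \Diamond q is true.
    At s0: r is false, \Box p is false, so r \lor \Box p is false.
      At s0: \Box p requires p at every successor {s1}.
        p fails at s1, so \Box p is false at s0.
    At s0: \Box \Diamond q requires \Diamond q at every successor {s1}.
      At s1: \Diamond q is true.
    So \Box \Diamond q is true at s0.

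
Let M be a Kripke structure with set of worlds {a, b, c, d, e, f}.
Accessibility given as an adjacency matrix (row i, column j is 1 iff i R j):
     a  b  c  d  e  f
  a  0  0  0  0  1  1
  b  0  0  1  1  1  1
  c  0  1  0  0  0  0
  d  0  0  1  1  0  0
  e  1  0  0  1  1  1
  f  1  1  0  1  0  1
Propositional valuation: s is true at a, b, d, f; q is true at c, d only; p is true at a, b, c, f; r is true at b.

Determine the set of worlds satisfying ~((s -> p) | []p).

Recall that []ψ holds at a world iff ψ holds at every accessible world, and <>ψ holds iff ψ holds at some accessible world.
Let φ = ~((s -> p) | []p). Evaluate φ at each world:
  a (successors {e, f}): φ is false.
  b (successors {c, d, e, f}): φ is false.
  c (successors {b}): φ is false.
  d (successors {c, d}): φ is true.
  e (successors {a, d, e, f}): φ is false.
  f (successors {a, b, d, f}): φ is false.
For instance, at a:
  At a: (s -> p) | []p is true, so ~((s -> p) | []p) is false.
    At a: s -> p is true, []p is false, so (s -> p) | []p is true.
      At a: []p requires p at every successor {e, f}.
        p fails at e, so []p is false at a.
Satisfying worlds: {d}

d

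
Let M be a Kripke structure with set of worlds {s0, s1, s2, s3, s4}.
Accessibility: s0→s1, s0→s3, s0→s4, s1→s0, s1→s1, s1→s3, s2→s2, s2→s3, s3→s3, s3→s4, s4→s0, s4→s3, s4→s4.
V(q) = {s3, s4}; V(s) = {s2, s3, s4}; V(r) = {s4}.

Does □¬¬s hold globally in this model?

Let φ = □¬¬s. Evaluate φ at each world:
  s0 (successors {s1, s3, s4}): φ is false.
  s1 (successors {s0, s1, s3}): φ is false.
  s2 (successors {s2, s3}): φ is true.
  s3 (successors {s3, s4}): φ is true.
  s4 (successors {s0, s3, s4}): φ is false.
Detail at s0 (counterexample):
  At s0: □¬¬s requires ¬¬s at every successor {s1, s3, s4}.
    ¬¬s fails at s1, so □¬¬s is false at s0.

No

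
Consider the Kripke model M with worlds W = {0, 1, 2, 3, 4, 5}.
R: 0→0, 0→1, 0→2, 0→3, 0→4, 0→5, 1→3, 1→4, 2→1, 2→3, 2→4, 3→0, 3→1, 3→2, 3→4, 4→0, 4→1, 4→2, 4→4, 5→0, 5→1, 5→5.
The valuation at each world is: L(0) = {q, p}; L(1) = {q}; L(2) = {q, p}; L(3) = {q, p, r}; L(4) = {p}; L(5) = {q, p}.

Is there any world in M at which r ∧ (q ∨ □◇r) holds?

Recall that □ψ holds at a world iff ψ holds at every accessible world, and ◇ψ holds iff ψ holds at some accessible world.
Let φ = r ∧ (q ∨ □◇r). Evaluate φ at each world:
  0 (successors {0, 1, 2, 3, 4, 5}): φ is false.
  1 (successors {3, 4}): φ is false.
  2 (successors {1, 3, 4}): φ is false.
  3 (successors {0, 1, 2, 4}): φ is true.
  4 (successors {0, 1, 2, 4}): φ is false.
  5 (successors {0, 1, 5}): φ is false.
Detail at 3 (witness):
  At 3: r is true, q ∨ □◇r is true, so r ∧ (q ∨ □◇r) is true.
    At 3: q is true, □◇r is false, so q ∨ □◇r is true.
      At 3: □◇r requires ◇r at every successor {0, 1, 2, 4}.
        ◇r fails at 4, so □◇r is false at 3.

Yes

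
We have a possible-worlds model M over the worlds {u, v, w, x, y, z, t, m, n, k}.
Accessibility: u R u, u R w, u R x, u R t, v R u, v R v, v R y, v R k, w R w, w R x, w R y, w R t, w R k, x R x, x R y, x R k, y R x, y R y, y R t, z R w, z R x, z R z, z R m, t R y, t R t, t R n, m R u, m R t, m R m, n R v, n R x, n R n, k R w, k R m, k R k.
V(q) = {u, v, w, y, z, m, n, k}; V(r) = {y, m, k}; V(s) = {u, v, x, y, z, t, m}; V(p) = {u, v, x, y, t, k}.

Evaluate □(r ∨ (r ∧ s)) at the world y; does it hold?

No

At y: □(r ∨ (r ∧ s)) requires r ∨ (r ∧ s) at every successor {x, y, t}.
  r ∨ (r ∧ s) fails at x, so □(r ∨ (r ∧ s)) is false at y.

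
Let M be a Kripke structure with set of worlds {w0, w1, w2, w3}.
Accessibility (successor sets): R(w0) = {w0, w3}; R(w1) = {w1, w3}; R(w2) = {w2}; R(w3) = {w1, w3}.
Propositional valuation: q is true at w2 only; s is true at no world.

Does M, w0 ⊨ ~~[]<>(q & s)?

At w0: ~[]<>(q & s) is true, so ~~[]<>(q & s) is false.
  At w0: []<>(q & s) is false, so ~[]<>(q & s) is true.
    At w0: []<>(q & s) requires <>(q & s) at every successor {w0, w3}.
      <>(q & s) fails at w0, so []<>(q & s) is false at w0.

No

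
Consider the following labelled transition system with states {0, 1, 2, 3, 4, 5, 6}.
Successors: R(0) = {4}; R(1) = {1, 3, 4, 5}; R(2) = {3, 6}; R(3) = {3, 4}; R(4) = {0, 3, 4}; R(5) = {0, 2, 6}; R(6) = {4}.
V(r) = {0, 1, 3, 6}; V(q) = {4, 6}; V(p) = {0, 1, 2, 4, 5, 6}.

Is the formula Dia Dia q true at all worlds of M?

Recall that Dia ψ holds at a world iff ψ holds at some accessible world.
Let φ = Dia Dia q. Evaluate φ at each world:
  0 (successors {4}): φ is true.
  1 (successors {1, 3, 4, 5}): φ is true.
  2 (successors {3, 6}): φ is true.
  3 (successors {3, 4}): φ is true.
  4 (successors {0, 3, 4}): φ is true.
  5 (successors {0, 2, 6}): φ is true.
  6 (successors {4}): φ is true.
For instance, at 0:
  At 0: Dia Dia q requires Dia q at some successor in {4}.
    Dia q holds at 4, so Dia Dia q is true at 0.
      At 4: Dia q requires q at some successor in {0, 3, 4}.
        q holds at 4, so Dia q is true at 4.

Yes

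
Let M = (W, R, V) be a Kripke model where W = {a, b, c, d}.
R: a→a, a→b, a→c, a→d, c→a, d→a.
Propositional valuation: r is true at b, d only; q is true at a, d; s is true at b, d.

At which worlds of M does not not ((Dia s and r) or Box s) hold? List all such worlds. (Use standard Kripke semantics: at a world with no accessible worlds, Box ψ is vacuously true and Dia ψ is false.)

Let φ = not not ((Dia s and r) or Box s). Evaluate φ at each world:
  a (successors {a, b, c, d}): φ is false.
  b (successors ∅): φ is true.
  c (successors {a}): φ is false.
  d (successors {a}): φ is false.
For instance, at c:
  At c: not ((Dia s and r) or Box s) is true, so not not ((Dia s and r) or Box s) is false.
    At c: (Dia s and r) or Box s is false, so not ((Dia s and r) or Box s) is true.
      At c: Dia s and r is false, Box s is false, so (Dia s and r) or Box s is false.
Satisfying worlds: {b}

b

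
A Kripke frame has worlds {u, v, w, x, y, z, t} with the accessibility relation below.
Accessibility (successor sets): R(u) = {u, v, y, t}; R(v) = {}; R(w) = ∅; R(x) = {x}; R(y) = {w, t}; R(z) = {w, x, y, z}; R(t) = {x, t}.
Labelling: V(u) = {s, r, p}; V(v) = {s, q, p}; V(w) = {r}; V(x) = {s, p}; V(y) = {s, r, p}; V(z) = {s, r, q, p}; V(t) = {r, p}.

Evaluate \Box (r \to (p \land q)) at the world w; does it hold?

Yes

At w: no accessible worlds, so \Box (r \to (p \land q)) holds vacuously.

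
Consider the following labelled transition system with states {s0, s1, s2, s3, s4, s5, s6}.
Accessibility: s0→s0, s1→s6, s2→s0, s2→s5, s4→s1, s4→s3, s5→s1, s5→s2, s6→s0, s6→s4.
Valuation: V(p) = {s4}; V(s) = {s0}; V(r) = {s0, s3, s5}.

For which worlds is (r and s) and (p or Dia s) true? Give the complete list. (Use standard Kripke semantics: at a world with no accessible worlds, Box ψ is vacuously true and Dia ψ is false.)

Let φ = (r and s) and (p or Dia s). Evaluate φ at each world:
  s0 (successors {s0}): φ is true.
  s1 (successors {s6}): φ is false.
  s2 (successors {s0, s5}): φ is false.
  s3 (successors ∅): φ is false.
  s4 (successors {s1, s3}): φ is false.
  s5 (successors {s1, s2}): φ is false.
  s6 (successors {s0, s4}): φ is false.
For instance, at s5:
  At s5: r and s is false, p or Dia s is false, so (r and s) and (p or Dia s) is false.
    At s5: p is false, Dia s is false, so p or Dia s is false.
      At s5: Dia s requires s at some successor in {s1, s2}.
        At s1: s is false.
        At s2: s is false.
      So Dia s is false at s5.
Satisfying worlds: {s0}

s0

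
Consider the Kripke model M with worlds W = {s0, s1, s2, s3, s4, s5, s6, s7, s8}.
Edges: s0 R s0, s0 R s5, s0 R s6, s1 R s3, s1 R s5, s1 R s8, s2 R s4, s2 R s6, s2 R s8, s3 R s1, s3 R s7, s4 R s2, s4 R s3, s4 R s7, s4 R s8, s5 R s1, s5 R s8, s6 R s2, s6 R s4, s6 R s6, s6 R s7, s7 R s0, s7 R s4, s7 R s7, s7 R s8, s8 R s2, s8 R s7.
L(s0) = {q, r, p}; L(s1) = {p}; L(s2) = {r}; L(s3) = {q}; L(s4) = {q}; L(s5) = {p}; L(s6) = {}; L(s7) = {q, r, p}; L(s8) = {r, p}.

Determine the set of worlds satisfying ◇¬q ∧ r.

s0, s2, s7, s8

Let φ = ◇¬q ∧ r. Evaluate φ at each world:
  s0 (successors {s0, s5, s6}): φ is true.
  s1 (successors {s3, s5, s8}): φ is false.
  s2 (successors {s4, s6, s8}): φ is true.
  s3 (successors {s1, s7}): φ is false.
  s4 (successors {s2, s3, s7, s8}): φ is false.
  s5 (successors {s1, s8}): φ is false.
  s6 (successors {s2, s4, s6, s7}): φ is false.
  s7 (successors {s0, s4, s7, s8}): φ is true.
  s8 (successors {s2, s7}): φ is true.
For instance, at s3:
  At s3: ◇¬q is true, r is false, so ◇¬q ∧ r is false.
    At s3: ◇¬q requires ¬q at some successor in {s1, s7}.
      ¬q holds at s1, so ◇¬q is true at s3.
Satisfying worlds: {s0, s2, s7, s8}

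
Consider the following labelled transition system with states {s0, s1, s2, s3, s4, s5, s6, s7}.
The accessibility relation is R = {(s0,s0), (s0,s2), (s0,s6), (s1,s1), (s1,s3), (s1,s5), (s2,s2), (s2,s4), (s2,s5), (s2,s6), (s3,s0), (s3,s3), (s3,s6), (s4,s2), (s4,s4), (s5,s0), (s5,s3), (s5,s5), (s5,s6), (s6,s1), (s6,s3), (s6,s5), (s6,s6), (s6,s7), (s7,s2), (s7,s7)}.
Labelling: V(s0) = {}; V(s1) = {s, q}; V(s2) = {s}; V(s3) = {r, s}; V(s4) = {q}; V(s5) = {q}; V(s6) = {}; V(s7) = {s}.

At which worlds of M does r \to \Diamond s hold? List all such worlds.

s0, s1, s2, s3, s4, s5, s6, s7

Let φ = r \to \Diamond s. Evaluate φ at each world:
  s0 (successors {s0, s2, s6}): φ is true.
  s1 (successors {s1, s3, s5}): φ is true.
  s2 (successors {s2, s4, s5, s6}): φ is true.
  s3 (successors {s0, s3, s6}): φ is true.
  s4 (successors {s2, s4}): φ is true.
  s5 (successors {s0, s3, s5, s6}): φ is true.
  s6 (successors {s1, s3, s5, s6, s7}): φ is true.
  s7 (successors {s2, s7}): φ is true.
For instance, at s0:
  At s0: r is false, \Diamond s is true, so r \to \Diamond s is true.
    At s0: \Diamond s requires s at some successor in {s0, s2, s6}.
      s holds at s2, so \Diamond s is true at s0.
Satisfying worlds: {s0, s1, s2, s3, s4, s5, s6, s7}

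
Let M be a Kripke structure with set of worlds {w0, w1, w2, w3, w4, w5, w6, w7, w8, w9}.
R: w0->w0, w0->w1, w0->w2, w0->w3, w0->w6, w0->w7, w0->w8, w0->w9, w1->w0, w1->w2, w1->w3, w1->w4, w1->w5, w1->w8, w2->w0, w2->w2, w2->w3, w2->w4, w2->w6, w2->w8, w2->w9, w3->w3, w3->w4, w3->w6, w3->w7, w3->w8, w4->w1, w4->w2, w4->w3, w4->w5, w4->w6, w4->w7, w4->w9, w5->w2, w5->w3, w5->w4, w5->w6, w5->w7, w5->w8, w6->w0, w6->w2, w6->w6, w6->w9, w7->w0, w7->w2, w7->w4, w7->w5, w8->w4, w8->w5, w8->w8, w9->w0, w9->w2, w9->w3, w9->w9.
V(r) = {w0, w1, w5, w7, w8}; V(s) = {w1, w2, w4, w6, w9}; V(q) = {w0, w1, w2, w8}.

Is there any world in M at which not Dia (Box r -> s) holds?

Let φ = not Dia (Box r -> s). Evaluate φ at each world:
  w0 (successors {w0, w1, w2, w3, w6, w7, w8, w9}): φ is false.
  w1 (successors {w0, w2, w3, w4, w5, w8}): φ is false.
  w2 (successors {w0, w2, w3, w4, w6, w8, w9}): φ is false.
  w3 (successors {w3, w4, w6, w7, w8}): φ is false.
  w4 (successors {w1, w2, w3, w5, w6, w7, w9}): φ is false.
  w5 (successors {w2, w3, w4, w6, w7, w8}): φ is false.
  w6 (successors {w0, w2, w6, w9}): φ is false.
  w7 (successors {w0, w2, w4, w5}): φ is false.
  w8 (successors {w4, w5, w8}): φ is false.
  w9 (successors {w0, w2, w3, w9}): φ is false.
For instance, at w2:
  At w2: Dia (Box r -> s) is true, so not Dia (Box r -> s) is false.
    At w2: Dia (Box r -> s) requires Box r -> s at some successor in {w0, w2, w3, w4, w6, w8, w9}.
      Box r -> s holds at w0, so Dia (Box r -> s) is true at w2.

No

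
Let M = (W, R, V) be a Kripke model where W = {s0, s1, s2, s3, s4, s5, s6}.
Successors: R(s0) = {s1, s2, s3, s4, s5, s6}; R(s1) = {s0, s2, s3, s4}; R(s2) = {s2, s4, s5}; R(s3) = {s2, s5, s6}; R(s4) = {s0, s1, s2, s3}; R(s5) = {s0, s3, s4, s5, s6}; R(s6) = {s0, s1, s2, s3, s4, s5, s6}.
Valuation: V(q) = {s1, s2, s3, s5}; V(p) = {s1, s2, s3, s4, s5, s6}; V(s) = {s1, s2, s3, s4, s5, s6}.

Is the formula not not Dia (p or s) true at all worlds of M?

Yes

Recall that Dia ψ holds at a world iff ψ holds at some accessible world.
Let φ = not not Dia (p or s). Evaluate φ at each world:
  s0 (successors {s1, s2, s3, s4, s5, s6}): φ is true.
  s1 (successors {s0, s2, s3, s4}): φ is true.
  s2 (successors {s2, s4, s5}): φ is true.
  s3 (successors {s2, s5, s6}): φ is true.
  s4 (successors {s0, s1, s2, s3}): φ is true.
  s5 (successors {s0, s3, s4, s5, s6}): φ is true.
  s6 (successors {s0, s1, s2, s3, s4, s5, s6}): φ is true.
For instance, at s3:
  At s3: not Dia (p or s) is false, so not not Dia (p or s) is true.
    At s3: Dia (p or s) is true, so not Dia (p or s) is false.
      At s3: Dia (p or s) requires p or s at some successor in {s2, s5, s6}.
        p or s holds at s2, so Dia (p or s) is true at s3.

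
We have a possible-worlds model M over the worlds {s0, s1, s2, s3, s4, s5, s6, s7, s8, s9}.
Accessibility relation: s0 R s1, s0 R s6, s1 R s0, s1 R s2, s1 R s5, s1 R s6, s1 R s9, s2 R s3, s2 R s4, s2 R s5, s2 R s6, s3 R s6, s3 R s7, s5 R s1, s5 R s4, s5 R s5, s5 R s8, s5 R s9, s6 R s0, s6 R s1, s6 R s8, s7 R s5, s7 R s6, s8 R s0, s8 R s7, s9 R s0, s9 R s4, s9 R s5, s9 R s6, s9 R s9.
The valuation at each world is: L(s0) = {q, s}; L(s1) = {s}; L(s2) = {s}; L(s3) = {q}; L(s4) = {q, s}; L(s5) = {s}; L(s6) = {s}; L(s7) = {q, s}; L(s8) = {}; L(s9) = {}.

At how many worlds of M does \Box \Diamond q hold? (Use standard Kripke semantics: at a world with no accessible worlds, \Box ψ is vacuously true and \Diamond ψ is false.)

3

Recall that \Box ψ holds at a world iff ψ holds at every accessible world, and \Diamond ψ holds iff ψ holds at some accessible world.
Let φ = \Box \Diamond q. Evaluate φ at each world:
  s0 (successors {s1, s6}): φ is true.
  s1 (successors {s0, s2, s5, s6, s9}): φ is false.
  s2 (successors {s3, s4, s5, s6}): φ is false.
  s3 (successors {s6, s7}): φ is false.
  s4 (successors ∅): φ is true.
  s5 (successors {s1, s4, s5, s8, s9}): φ is false.
  s6 (successors {s0, s1, s8}): φ is false.
  s7 (successors {s5, s6}): φ is true.
  s8 (successors {s0, s7}): φ is false.
  s9 (successors {s0, s4, s5, s6, s9}): φ is false.
For instance, at s9:
  At s9: \Box \Diamond q requires \Diamond q at every successor {s0, s4, s5, s6, s9}.
    \Diamond q fails at s0, so \Box \Diamond q is false at s9.
      At s0: \Diamond q requires q at some successor in {s1, s6}.
        At s1: q is false.
        At s6: q is false.
      So \Diamond q is false at s0.
Satisfying worlds: {s0, s4, s7}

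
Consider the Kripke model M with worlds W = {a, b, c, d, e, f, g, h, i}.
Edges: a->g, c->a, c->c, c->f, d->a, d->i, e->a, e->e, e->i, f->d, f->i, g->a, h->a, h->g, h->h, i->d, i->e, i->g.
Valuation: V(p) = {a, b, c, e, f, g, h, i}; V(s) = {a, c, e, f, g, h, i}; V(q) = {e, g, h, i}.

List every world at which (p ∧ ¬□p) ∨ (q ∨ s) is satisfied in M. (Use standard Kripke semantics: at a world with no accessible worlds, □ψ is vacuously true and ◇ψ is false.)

Let φ = (p ∧ ¬□p) ∨ (q ∨ s). Evaluate φ at each world:
  a (successors {g}): φ is true.
  b (successors ∅): φ is false.
  c (successors {a, c, f}): φ is true.
  d (successors {a, i}): φ is false.
  e (successors {a, e, i}): φ is true.
  f (successors {d, i}): φ is true.
  g (successors {a}): φ is true.
  h (successors {a, g, h}): φ is true.
  i (successors {d, e, g}): φ is true.
For instance, at c:
  At c: p ∧ ¬□p is false, q ∨ s is true, so (p ∧ ¬□p) ∨ (q ∨ s) is true.
    At c: p is true, ¬□p is false, so p ∧ ¬□p is false.
      At c: □p is true, so ¬□p is false.
Satisfying worlds: {a, c, e, f, g, h, i}

a, c, e, f, g, h, i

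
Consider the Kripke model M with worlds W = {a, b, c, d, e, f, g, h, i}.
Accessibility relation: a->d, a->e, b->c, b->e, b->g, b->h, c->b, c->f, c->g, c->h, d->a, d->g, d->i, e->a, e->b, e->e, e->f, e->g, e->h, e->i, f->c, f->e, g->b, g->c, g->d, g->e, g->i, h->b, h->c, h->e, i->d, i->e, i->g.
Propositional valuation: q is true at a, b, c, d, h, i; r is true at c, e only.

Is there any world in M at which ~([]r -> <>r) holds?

Let φ = ~([]r -> <>r). Evaluate φ at each world:
  a (successors {d, e}): φ is false.
  b (successors {c, e, g, h}): φ is false.
  c (successors {b, f, g, h}): φ is false.
  d (successors {a, g, i}): φ is false.
  e (successors {a, b, e, f, g, h, i}): φ is false.
  f (successors {c, e}): φ is false.
  g (successors {b, c, d, e, i}): φ is false.
  h (successors {b, c, e}): φ is false.
  i (successors {d, e, g}): φ is false.
For instance, at b:
  At b: []r -> <>r is true, so ~([]r -> <>r) is false.
    At b: []r is false, <>r is true, so []r -> <>r is true.
      At b: []r requires r at every successor {c, e, g, h}.
        r fails at g, so []r is false at b.
      At b: <>r requires r at some successor in {c, e, g, h}.
        r holds at c, so <>r is true at b.

No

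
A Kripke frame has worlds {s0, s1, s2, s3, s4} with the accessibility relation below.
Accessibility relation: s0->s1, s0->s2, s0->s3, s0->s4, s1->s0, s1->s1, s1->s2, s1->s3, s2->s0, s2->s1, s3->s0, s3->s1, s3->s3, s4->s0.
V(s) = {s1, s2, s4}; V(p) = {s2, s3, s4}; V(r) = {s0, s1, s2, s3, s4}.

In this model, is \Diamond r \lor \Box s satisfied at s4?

Yes

At s4: \Diamond r is true, \Box s is false, so \Diamond r \lor \Box s is true.
  At s4: \Diamond r requires r at some successor in {s0}.
    r holds at s0, so \Diamond r is true at s4.
  At s4: \Box s requires s at every successor {s0}.
    s fails at s0, so \Box s is false at s4.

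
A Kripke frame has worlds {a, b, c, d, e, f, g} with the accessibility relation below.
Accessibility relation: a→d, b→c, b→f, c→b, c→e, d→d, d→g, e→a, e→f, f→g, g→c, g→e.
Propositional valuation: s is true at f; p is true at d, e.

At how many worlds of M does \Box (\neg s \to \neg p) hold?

Let φ = \Box (\neg s \to \neg p). Evaluate φ at each world:
  a (successors {d}): φ is false.
  b (successors {c, f}): φ is true.
  c (successors {b, e}): φ is false.
  d (successors {d, g}): φ is false.
  e (successors {a, f}): φ is true.
  f (successors {g}): φ is true.
  g (successors {c, e}): φ is false.
For instance, at b:
  At b: \Box (\neg s \to \neg p) requires \neg s \to \neg p at every successor {c, f}.
    At c: \neg s \to \neg p is true.
    At f: \neg s \to \neg p is true.
  So \Box (\neg s \to \neg p) is true at b.
Satisfying worlds: {b, e, f}

3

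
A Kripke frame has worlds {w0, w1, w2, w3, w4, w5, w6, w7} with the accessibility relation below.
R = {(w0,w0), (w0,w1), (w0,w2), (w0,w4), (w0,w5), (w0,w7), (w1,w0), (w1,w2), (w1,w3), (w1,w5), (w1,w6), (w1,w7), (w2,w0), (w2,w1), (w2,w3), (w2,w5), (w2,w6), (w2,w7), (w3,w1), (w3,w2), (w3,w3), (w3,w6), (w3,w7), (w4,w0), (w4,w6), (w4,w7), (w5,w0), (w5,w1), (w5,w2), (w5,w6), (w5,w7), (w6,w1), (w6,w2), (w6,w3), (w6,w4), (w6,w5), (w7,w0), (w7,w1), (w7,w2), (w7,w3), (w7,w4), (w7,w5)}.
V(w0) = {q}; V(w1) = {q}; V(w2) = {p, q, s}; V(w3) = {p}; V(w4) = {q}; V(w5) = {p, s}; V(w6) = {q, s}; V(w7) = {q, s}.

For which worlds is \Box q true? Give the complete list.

w4, w5

Let φ = \Box q. Evaluate φ at each world:
  w0 (successors {w0, w1, w2, w4, w5, w7}): φ is false.
  w1 (successors {w0, w2, w3, w5, w6, w7}): φ is false.
  w2 (successors {w0, w1, w3, w5, w6, w7}): φ is false.
  w3 (successors {w1, w2, w3, w6, w7}): φ is false.
  w4 (successors {w0, w6, w7}): φ is true.
  w5 (successors {w0, w1, w2, w6, w7}): φ is true.
  w6 (successors {w1, w2, w3, w4, w5}): φ is false.
  w7 (successors {w0, w1, w2, w3, w4, w5}): φ is false.
For instance, at w1:
  At w1: \Box q requires q at every successor {w0, w2, w3, w5, w6, w7}.
    q fails at w3, so \Box q is false at w1.
Satisfying worlds: {w4, w5}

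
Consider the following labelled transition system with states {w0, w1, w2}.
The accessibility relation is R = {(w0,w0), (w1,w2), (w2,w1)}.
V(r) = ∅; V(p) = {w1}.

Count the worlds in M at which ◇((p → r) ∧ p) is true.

Let φ = ◇((p → r) ∧ p). Evaluate φ at each world:
  w0 (successors {w0}): φ is false.
  w1 (successors {w2}): φ is false.
  w2 (successors {w1}): φ is false.
For instance, at w0:
  At w0: ◇((p → r) ∧ p) requires (p → r) ∧ p at some successor in {w0}.
    At w0: (p → r) ∧ p is false.
  So ◇((p → r) ∧ p) is false at w0.
Satisfying worlds: none.

0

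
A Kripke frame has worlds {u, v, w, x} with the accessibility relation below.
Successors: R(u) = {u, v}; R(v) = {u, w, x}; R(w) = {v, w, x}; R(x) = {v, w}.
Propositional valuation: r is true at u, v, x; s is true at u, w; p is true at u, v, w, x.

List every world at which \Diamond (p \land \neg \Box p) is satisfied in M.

Recall that \Box ψ holds at a world iff ψ holds at every accessible world, and \Diamond ψ holds iff ψ holds at some accessible world.
Let φ = \Diamond (p \land \neg \Box p). Evaluate φ at each world:
  u (successors {u, v}): φ is false.
  v (successors {u, w, x}): φ is false.
  w (successors {v, w, x}): φ is false.
  x (successors {v, w}): φ is false.
For instance, at v:
  At v: \Diamond (p \land \neg \Box p) requires p \land \neg \Box p at some successor in {u, w, x}.
    At u: p \land \neg \Box p is false.
    At w: p \land \neg \Box p is false.
    At x: p \land \neg \Box p is false.
  So \Diamond (p \land \neg \Box p) is false at v.
Satisfying worlds: none.

none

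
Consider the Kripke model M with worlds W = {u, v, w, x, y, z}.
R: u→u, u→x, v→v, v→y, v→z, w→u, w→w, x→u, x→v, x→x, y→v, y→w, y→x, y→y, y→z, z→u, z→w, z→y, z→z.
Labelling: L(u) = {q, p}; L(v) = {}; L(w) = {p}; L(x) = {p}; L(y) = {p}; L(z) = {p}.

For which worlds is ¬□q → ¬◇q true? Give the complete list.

v, y

Let φ = ¬□q → ¬◇q. Evaluate φ at each world:
  u (successors {u, x}): φ is false.
  v (successors {v, y, z}): φ is true.
  w (successors {u, w}): φ is false.
  x (successors {u, v, x}): φ is false.
  y (successors {v, w, x, y, z}): φ is true.
  z (successors {u, w, y, z}): φ is false.
For instance, at w:
  At w: ¬□q is true, ¬◇q is false, so ¬□q → ¬◇q is false.
    At w: □q is false, so ¬□q is true.
      At w: □q requires q at every successor {u, w}.
        q fails at w, so □q is false at w.
    At w: ◇q is true, so ¬◇q is false.
      At w: ◇q requires q at some successor in {u, w}.
        q holds at u, so ◇q is true at w.
Satisfying worlds: {v, y}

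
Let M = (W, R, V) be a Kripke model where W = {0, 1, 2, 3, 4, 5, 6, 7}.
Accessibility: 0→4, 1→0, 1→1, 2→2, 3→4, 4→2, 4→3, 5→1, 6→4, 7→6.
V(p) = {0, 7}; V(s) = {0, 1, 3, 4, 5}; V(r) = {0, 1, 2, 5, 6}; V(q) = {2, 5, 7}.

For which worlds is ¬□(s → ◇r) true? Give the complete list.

Let φ = ¬□(s → ◇r). Evaluate φ at each world:
  0 (successors {4}): φ is false.
  1 (successors {0, 1}): φ is true.
  2 (successors {2}): φ is false.
  3 (successors {4}): φ is false.
  4 (successors {2, 3}): φ is true.
  5 (successors {1}): φ is false.
  6 (successors {4}): φ is false.
  7 (successors {6}): φ is false.
For instance, at 4:
  At 4: □(s → ◇r) is false, so ¬□(s → ◇r) is true.
    At 4: □(s → ◇r) requires s → ◇r at every successor {2, 3}.
      s → ◇r fails at 3, so □(s → ◇r) is false at 4.
Satisfying worlds: {1, 4}

1, 4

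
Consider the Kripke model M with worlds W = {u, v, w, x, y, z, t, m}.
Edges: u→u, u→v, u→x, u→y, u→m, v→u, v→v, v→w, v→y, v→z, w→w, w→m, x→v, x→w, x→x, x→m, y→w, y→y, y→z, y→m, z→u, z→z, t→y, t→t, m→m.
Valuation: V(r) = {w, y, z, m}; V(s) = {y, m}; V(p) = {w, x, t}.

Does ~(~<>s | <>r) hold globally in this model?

No

Let φ = ~(~<>s | <>r). Evaluate φ at each world:
  u (successors {u, v, x, y, m}): φ is false.
  v (successors {u, v, w, y, z}): φ is false.
  w (successors {w, m}): φ is false.
  x (successors {v, w, x, m}): φ is false.
  y (successors {w, y, z, m}): φ is false.
  z (successors {u, z}): φ is false.
  t (successors {y, t}): φ is false.
  m (successors {m}): φ is false.
Detail at u (counterexample):
  At u: ~<>s | <>r is true, so ~(~<>s | <>r) is false.
    At u: ~<>s is false, <>r is true, so ~<>s | <>r is true.
      At u: <>s is true, so ~<>s is false.
      At u: <>r requires r at some successor in {u, v, x, y, m}.
        r holds at y, so <>r is true at u.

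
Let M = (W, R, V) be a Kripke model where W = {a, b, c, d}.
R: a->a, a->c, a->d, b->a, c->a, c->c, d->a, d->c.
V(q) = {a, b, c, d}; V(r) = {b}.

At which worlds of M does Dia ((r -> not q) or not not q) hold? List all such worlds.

Let φ = Dia ((r -> not q) or not not q). Evaluate φ at each world:
  a (successors {a, c, d}): φ is true.
  b (successors {a}): φ is true.
  c (successors {a, c}): φ is true.
  d (successors {a, c}): φ is true.
For instance, at a:
  At a: Dia ((r -> not q) or not not q) requires (r -> not q) or not not q at some successor in {a, c, d}.
    (r -> not q) or not not q holds at a, so Dia ((r -> not q) or not not q) is true at a.
Satisfying worlds: {a, b, c, d}

a, b, c, d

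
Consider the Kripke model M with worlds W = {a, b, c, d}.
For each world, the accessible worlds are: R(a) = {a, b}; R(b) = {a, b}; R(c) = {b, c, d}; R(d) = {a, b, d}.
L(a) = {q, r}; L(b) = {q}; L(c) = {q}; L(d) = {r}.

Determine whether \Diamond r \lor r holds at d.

Yes

At d: \Diamond r is true, r is true, so \Diamond r \lor r is true.
  At d: \Diamond r requires r at some successor in {a, b, d}.
    r holds at a, so \Diamond r is true at d.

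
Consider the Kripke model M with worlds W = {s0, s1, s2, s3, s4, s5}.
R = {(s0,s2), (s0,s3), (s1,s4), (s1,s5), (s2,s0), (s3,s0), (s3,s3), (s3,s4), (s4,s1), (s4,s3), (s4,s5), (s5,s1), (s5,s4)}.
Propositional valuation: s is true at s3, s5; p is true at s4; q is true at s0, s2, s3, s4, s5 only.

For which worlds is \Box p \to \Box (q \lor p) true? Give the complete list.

Let φ = \Box p \to \Box (q \lor p). Evaluate φ at each world:
  s0 (successors {s2, s3}): φ is true.
  s1 (successors {s4, s5}): φ is true.
  s2 (successors {s0}): φ is true.
  s3 (successors {s0, s3, s4}): φ is true.
  s4 (successors {s1, s3, s5}): φ is true.
  s5 (successors {s1, s4}): φ is true.
For instance, at s0:
  At s0: \Box p is false, \Box (q \lor p) is true, so \Box p \to \Box (q \lor p) is true.
    At s0: \Box p requires p at every successor {s2, s3}.
      p fails at s2, so \Box p is false at s0.
    At s0: \Box (q \lor p) requires q \lor p at every successor {s2, s3}.
      At s2: q \lor p is true.
      At s3: q \lor p is true.
    So \Box (q \lor p) is true at s0.
Satisfying worlds: {s0, s1, s2, s3, s4, s5}

s0, s1, s2, s3, s4, s5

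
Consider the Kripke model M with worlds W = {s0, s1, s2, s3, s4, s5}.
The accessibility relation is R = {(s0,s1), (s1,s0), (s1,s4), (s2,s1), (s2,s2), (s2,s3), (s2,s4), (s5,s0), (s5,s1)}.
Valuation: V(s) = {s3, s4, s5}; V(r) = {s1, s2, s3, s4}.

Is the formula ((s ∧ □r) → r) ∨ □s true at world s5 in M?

Recall that □ψ holds at a world iff ψ holds at every accessible world, and ◇ψ holds iff ψ holds at some accessible world.
At s5: (s ∧ □r) → r is true, □s is false, so ((s ∧ □r) → r) ∨ □s is true.
  At s5: s ∧ □r is false, r is false, so (s ∧ □r) → r is true.
    At s5: s is true, □r is false, so s ∧ □r is false.
      At s5: □r requires r at every successor {s0, s1}.
        r fails at s0, so □r is false at s5.
  At s5: □s requires s at every successor {s0, s1}.
    s fails at s0, so □s is false at s5.

Yes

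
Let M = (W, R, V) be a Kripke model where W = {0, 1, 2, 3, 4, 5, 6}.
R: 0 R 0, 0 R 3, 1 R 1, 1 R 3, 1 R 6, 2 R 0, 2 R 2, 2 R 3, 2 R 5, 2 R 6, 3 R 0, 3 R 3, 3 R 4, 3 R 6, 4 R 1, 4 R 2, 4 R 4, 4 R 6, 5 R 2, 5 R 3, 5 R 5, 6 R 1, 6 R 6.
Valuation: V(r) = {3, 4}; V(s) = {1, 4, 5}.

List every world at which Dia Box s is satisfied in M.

Recall that Box ψ holds at a world iff ψ holds at every accessible world, and Dia ψ holds iff ψ holds at some accessible world.
Let φ = Dia Box s. Evaluate φ at each world:
  0 (successors {0, 3}): φ is false.
  1 (successors {1, 3, 6}): φ is false.
  2 (successors {0, 2, 3, 5, 6}): φ is false.
  3 (successors {0, 3, 4, 6}): φ is false.
  4 (successors {1, 2, 4, 6}): φ is false.
  5 (successors {2, 3, 5}): φ is false.
  6 (successors {1, 6}): φ is false.
For instance, at 5:
  At 5: Dia Box s requires Box s at some successor in {2, 3, 5}.
    At 2: Box s is false.
    At 3: Box s is false.
    At 5: Box s is false.
  So Dia Box s is false at 5.
Satisfying worlds: none.

none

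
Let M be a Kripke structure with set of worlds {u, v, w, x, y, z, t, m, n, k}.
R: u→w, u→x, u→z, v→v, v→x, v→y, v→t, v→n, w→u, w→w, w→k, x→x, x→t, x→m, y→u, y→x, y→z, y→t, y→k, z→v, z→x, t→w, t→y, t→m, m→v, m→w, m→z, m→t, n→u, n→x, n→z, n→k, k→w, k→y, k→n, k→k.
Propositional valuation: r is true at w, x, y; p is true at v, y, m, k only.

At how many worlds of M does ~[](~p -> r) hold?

8

Let φ = ~[](~p -> r). Evaluate φ at each world:
  u (successors {w, x, z}): φ is true.
  v (successors {v, x, y, t, n}): φ is true.
  w (successors {u, w, k}): φ is true.
  x (successors {x, t, m}): φ is true.
  y (successors {u, x, z, t, k}): φ is true.
  z (successors {v, x}): φ is false.
  t (successors {w, y, m}): φ is false.
  m (successors {v, w, z, t}): φ is true.
  n (successors {u, x, z, k}): φ is true.
  k (successors {w, y, n, k}): φ is true.
For instance, at m:
  At m: [](~p -> r) is false, so ~[](~p -> r) is true.
    At m: [](~p -> r) requires ~p -> r at every successor {v, w, z, t}.
      ~p -> r fails at z, so [](~p -> r) is false at m.
Satisfying worlds: {u, v, w, x, y, m, n, k}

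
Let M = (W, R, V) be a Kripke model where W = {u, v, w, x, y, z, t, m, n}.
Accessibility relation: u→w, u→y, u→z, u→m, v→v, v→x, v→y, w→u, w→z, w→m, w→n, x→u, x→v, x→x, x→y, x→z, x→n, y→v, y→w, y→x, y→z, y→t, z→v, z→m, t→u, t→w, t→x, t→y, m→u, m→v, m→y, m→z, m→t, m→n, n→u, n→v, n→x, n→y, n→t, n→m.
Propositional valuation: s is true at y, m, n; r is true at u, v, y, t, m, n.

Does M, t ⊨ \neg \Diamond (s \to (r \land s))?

No

At t: \Diamond (s \to (r \land s)) is true, so \neg \Diamond (s \to (r \land s)) is false.
  At t: \Diamond (s \to (r \land s)) requires s \to (r \land s) at some successor in {u, w, x, y}.
    s \to (r \land s) holds at u, so \Diamond (s \to (r \land s)) is true at t.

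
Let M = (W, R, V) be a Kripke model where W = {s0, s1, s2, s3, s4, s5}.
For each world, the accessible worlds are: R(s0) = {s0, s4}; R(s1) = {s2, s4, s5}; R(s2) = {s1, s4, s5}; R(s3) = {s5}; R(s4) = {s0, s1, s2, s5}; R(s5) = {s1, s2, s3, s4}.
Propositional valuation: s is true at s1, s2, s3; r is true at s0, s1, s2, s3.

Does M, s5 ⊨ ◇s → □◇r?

Recall that □ψ holds at a world iff ψ holds at every accessible world, and ◇ψ holds iff ψ holds at some accessible world.
At s5: ◇s is true, □◇r is false, so ◇s → □◇r is false.
  At s5: ◇s requires s at some successor in {s1, s2, s3, s4}.
    s holds at s1, so ◇s is true at s5.
  At s5: □◇r requires ◇r at every successor {s1, s2, s3, s4}.
    ◇r fails at s3, so □◇r is false at s5.
      At s3: ◇r requires r at some successor in {s5}.
        At s5: r is false.
      So ◇r is false at s3.

No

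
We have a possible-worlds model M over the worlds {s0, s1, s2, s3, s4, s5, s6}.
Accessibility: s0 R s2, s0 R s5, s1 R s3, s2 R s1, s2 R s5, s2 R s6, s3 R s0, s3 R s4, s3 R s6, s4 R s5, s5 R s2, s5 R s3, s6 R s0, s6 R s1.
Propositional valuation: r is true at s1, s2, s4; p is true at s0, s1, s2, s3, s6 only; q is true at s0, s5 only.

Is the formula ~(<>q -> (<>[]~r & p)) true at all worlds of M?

Recall that []ψ holds at a world iff ψ holds at every accessible world, and <>ψ holds iff ψ holds at some accessible world.
Let φ = ~(<>q -> (<>[]~r & p)). Evaluate φ at each world:
  s0 (successors {s2, s5}): φ is true.
  s1 (successors {s3}): φ is false.
  s2 (successors {s1, s5, s6}): φ is false.
  s3 (successors {s0, s4, s6}): φ is false.
  s4 (successors {s5}): φ is true.
  s5 (successors {s2, s3}): φ is false.
  s6 (successors {s0, s1}): φ is false.
Detail at s1 (counterexample):
  At s1: <>q -> (<>[]~r & p) is true, so ~(<>q -> (<>[]~r & p)) is false.
    At s1: <>q is false, <>[]~r & p is false, so <>q -> (<>[]~r & p) is true.
      At s1: <>q requires q at some successor in {s3}.
        At s3: q is false.
      So <>q is false at s1.
      At s1: <>[]~r is false, p is true, so <>[]~r & p is false.

No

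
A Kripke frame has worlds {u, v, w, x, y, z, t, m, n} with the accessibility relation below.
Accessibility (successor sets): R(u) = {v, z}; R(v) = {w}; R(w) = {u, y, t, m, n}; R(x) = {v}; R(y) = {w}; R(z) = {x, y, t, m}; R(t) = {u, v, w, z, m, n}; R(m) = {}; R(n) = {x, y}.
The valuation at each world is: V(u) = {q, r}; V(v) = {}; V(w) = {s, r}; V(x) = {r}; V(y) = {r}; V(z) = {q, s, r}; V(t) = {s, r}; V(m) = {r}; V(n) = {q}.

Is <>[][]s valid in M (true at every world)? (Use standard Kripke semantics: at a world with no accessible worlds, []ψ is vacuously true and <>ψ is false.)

No

Recall that []ψ holds at a world iff ψ holds at every accessible world, and <>ψ holds iff ψ holds at some accessible world.
Let φ = <>[][]s. Evaluate φ at each world:
  u (successors {v, z}): φ is false.
  v (successors {w}): φ is false.
  w (successors {u, y, t, m, n}): φ is true.
  x (successors {v}): φ is false.
  y (successors {w}): φ is false.
  z (successors {x, y, t, m}): φ is true.
  t (successors {u, v, w, z, m, n}): φ is true.
  m (successors ∅): φ is false.
  n (successors {x, y}): φ is true.
Detail at u (counterexample):
  At u: <>[][]s requires [][]s at some successor in {v, z}.
    At v: [][]s is false.
    At z: [][]s is false.
  So <>[][]s is false at u.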